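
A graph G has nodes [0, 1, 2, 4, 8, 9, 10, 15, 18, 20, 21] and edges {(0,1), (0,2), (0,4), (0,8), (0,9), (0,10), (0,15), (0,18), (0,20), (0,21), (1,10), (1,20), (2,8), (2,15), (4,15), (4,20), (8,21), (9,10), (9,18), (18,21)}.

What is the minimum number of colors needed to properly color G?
χ(G) = 3

Clique number ω(G) = 3 (lower bound: χ ≥ ω).
The clique on [0, 1, 10] has size 3, forcing χ ≥ 3, and the coloring below uses 3 colors, so χ(G) = 3.
A valid 3-coloring: color 1: [0]; color 2: [1, 2, 4, 9, 21]; color 3: [8, 10, 15, 18, 20].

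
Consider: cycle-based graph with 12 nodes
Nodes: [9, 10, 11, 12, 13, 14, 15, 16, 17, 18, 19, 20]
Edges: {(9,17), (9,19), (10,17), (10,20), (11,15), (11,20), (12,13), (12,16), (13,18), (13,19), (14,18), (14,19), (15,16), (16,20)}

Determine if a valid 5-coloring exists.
Yes, G is 5-colorable

A valid 5-coloring: color 1: [9, 10, 11, 13, 14, 16]; color 2: [12, 15, 17, 18, 19, 20].
(χ(G) = 2 ≤ 5.)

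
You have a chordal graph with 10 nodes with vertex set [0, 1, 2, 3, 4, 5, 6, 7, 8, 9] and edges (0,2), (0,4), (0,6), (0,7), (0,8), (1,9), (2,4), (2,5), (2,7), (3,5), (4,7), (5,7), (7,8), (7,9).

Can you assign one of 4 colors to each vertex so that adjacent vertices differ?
A valid 4-coloring: color 1: [1, 3, 6, 7]; color 2: [0, 5, 9]; color 3: [2, 8]; color 4: [4].
(χ(G) = 4 ≤ 4.)

Yes, G is 4-colorable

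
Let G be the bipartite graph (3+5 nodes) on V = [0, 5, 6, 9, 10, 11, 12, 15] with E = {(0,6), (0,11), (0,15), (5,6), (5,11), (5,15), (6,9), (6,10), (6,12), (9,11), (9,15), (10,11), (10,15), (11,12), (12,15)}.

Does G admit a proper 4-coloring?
Yes, G is 4-colorable

A valid 4-coloring: color 1: [6, 11, 15]; color 2: [0, 5, 9, 10, 12].
(χ(G) = 2 ≤ 4.)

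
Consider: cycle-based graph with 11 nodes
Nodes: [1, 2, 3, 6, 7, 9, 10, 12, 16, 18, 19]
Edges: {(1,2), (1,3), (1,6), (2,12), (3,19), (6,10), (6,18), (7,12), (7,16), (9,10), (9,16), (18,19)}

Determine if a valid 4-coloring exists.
Yes, G is 4-colorable

A valid 4-coloring: color 1: [1, 10, 12, 16, 18]; color 2: [2, 6, 7, 9, 19]; color 3: [3].
(χ(G) = 3 ≤ 4.)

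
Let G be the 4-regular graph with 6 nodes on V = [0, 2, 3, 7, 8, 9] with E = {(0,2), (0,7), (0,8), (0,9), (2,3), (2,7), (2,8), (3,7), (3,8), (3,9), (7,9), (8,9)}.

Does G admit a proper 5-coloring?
A valid 5-coloring: color 1: [2, 9]; color 2: [7, 8]; color 3: [0, 3].
(χ(G) = 3 ≤ 5.)

Yes, G is 5-colorable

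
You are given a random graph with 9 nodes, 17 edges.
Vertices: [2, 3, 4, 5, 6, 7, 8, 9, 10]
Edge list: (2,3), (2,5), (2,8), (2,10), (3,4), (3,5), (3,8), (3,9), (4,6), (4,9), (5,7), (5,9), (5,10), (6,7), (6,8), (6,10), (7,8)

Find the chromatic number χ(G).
χ(G) = 3

Clique number ω(G) = 3 (lower bound: χ ≥ ω).
The clique on [2, 5, 10] has size 3, forcing χ ≥ 3, and the coloring below uses 3 colors, so χ(G) = 3.
A valid 3-coloring: color 1: [3, 7, 10]; color 2: [4, 5, 8]; color 3: [2, 6, 9].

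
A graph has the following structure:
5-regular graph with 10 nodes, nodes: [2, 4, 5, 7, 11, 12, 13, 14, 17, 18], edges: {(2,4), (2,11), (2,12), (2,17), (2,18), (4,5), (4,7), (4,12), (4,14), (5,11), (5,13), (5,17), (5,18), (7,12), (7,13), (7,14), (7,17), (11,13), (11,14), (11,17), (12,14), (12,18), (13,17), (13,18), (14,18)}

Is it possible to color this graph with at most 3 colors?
The clique on vertices [5, 11, 13, 17] has size 4 > 3, so it alone needs 4 colors.

No, G is not 3-colorable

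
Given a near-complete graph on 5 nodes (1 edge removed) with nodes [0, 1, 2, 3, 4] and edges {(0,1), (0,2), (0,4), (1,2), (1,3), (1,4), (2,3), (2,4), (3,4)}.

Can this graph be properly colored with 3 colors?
The clique on vertices [0, 1, 2, 4] has size 4 > 3, so it alone needs 4 colors.

No, G is not 3-colorable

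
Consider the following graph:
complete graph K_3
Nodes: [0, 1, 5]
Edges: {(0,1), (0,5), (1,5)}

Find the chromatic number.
Clique number ω(G) = 3 (lower bound: χ ≥ ω).
The clique on [0, 1, 5] has size 3, forcing χ ≥ 3, and the coloring below uses 3 colors, so χ(G) = 3.
A valid 3-coloring: color 1: [5]; color 2: [1]; color 3: [0].

χ(G) = 3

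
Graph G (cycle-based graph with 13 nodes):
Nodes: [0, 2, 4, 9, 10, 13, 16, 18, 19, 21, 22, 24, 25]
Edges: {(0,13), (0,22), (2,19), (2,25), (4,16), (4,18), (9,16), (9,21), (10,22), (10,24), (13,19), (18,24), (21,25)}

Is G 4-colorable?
A valid 4-coloring: color 1: [4, 9, 13, 22, 24, 25]; color 2: [0, 10, 16, 18, 19, 21]; color 3: [2].
(χ(G) = 3 ≤ 4.)

Yes, G is 4-colorable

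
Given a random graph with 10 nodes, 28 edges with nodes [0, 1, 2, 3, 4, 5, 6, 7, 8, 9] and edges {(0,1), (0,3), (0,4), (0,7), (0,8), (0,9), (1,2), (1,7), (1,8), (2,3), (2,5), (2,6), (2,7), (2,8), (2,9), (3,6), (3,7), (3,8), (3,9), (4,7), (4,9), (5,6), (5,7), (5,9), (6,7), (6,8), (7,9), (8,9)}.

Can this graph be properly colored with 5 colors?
Yes, G is 5-colorable

A valid 5-coloring: color 1: [7, 8]; color 2: [1, 6, 9]; color 3: [0, 2]; color 4: [3, 4, 5].
(χ(G) = 4 ≤ 5.)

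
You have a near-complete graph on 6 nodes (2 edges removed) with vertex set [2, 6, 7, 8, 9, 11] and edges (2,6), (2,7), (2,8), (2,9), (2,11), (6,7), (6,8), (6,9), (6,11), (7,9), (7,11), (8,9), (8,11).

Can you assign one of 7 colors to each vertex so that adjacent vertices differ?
Yes, G is 7-colorable

A valid 7-coloring: color 1: [2]; color 2: [6]; color 3: [9, 11]; color 4: [7, 8].
(χ(G) = 4 ≤ 7.)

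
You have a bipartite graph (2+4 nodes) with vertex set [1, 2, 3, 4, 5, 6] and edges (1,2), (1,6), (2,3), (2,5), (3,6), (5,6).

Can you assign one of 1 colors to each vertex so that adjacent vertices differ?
Edge (1,2) forces its endpoints to differ, so 1 color is not enough.

No, G is not 1-colorable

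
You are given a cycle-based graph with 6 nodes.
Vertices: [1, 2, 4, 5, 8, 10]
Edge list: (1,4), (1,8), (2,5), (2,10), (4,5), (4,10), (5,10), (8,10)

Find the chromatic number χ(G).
χ(G) = 3

Clique number ω(G) = 3 (lower bound: χ ≥ ω).
The clique on [2, 5, 10] has size 3, forcing χ ≥ 3, and the coloring below uses 3 colors, so χ(G) = 3.
A valid 3-coloring: color 1: [1, 10]; color 2: [5, 8]; color 3: [2, 4].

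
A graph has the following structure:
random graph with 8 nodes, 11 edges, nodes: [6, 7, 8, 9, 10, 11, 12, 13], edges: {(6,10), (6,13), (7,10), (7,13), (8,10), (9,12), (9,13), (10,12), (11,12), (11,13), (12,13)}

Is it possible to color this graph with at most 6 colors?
Yes, G is 6-colorable

A valid 6-coloring: color 1: [10, 13]; color 2: [6, 7, 8, 12]; color 3: [9, 11].
(χ(G) = 3 ≤ 6.)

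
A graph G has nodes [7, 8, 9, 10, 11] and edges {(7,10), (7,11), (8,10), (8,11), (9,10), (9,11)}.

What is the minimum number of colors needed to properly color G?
χ(G) = 2

Clique number ω(G) = 2 (lower bound: χ ≥ ω).
The graph is bipartite (no odd cycle), so 2 colors suffice: χ(G) = 2.
A valid 2-coloring: color 1: [10, 11]; color 2: [7, 8, 9].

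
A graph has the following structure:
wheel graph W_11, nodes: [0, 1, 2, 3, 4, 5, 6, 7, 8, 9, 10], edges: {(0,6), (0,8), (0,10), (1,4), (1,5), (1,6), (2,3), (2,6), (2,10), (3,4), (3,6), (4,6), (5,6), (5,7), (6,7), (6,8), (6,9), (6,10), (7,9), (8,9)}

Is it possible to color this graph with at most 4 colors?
A valid 4-coloring: color 1: [6]; color 2: [1, 3, 7, 8, 10]; color 3: [0, 2, 4, 5, 9].
(χ(G) = 3 ≤ 4.)

Yes, G is 4-colorable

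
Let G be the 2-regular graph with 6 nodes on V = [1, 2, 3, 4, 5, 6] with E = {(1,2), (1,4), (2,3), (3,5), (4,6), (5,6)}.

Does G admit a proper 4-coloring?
Yes, G is 4-colorable

A valid 4-coloring: color 1: [2, 4, 5]; color 2: [1, 3, 6].
(χ(G) = 2 ≤ 4.)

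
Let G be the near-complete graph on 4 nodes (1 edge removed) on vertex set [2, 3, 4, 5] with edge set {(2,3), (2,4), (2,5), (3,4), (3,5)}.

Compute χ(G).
χ(G) = 3

Clique number ω(G) = 3 (lower bound: χ ≥ ω).
The clique on [2, 3, 4] has size 3, forcing χ ≥ 3, and the coloring below uses 3 colors, so χ(G) = 3.
A valid 3-coloring: color 1: [3]; color 2: [2]; color 3: [4, 5].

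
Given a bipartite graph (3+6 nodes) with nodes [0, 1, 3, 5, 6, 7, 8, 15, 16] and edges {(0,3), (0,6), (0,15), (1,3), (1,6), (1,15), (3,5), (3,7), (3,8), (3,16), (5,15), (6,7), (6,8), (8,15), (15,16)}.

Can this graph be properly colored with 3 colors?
Yes, G is 3-colorable

A valid 3-coloring: color 1: [3, 6, 15]; color 2: [0, 1, 5, 7, 8, 16].
(χ(G) = 2 ≤ 3.)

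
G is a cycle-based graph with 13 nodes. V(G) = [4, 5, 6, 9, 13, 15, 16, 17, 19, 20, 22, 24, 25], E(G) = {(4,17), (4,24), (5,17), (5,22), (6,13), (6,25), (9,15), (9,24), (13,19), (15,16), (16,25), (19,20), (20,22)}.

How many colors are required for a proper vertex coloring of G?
Clique number ω(G) = 2 (lower bound: χ ≥ ω).
Odd cycle [25, 6, 13, 19, 20, 22, 5, 17, 4, 24, 9, 15, 16] needs 3 colors (χ ≥ 3).
The coloring below uses 3 colors, so χ(G) = 3.
A valid 3-coloring: color 1: [4, 5, 13, 15, 20, 25]; color 2: [6, 16, 17, 19, 22, 24]; color 3: [9].

χ(G) = 3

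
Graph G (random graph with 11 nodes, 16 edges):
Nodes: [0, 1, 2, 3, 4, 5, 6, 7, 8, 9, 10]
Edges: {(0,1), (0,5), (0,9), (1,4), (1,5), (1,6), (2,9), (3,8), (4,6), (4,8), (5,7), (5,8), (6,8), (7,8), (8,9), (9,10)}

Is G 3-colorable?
A valid 3-coloring: color 1: [1, 2, 8, 10]; color 2: [3, 4, 5, 9]; color 3: [0, 6, 7].
(χ(G) = 3 ≤ 3.)

Yes, G is 3-colorable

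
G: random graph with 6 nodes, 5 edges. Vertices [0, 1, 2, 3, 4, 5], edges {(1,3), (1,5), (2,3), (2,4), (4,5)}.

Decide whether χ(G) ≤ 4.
A valid 4-coloring: color 1: [0, 3, 5]; color 2: [1, 4]; color 3: [2].
(χ(G) = 3 ≤ 4.)

Yes, G is 4-colorable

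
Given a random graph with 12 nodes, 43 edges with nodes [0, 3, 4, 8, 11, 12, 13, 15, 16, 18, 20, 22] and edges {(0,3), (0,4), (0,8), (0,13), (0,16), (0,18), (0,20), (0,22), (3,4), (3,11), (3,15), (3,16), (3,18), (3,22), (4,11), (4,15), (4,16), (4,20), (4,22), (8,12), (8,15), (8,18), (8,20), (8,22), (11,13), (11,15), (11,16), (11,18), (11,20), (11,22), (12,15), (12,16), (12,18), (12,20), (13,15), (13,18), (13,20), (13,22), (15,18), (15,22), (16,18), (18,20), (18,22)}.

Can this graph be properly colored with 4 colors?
No, G is not 4-colorable

The clique on vertices [3, 11, 15, 18, 22] has size 5 > 4, so it alone needs 5 colors.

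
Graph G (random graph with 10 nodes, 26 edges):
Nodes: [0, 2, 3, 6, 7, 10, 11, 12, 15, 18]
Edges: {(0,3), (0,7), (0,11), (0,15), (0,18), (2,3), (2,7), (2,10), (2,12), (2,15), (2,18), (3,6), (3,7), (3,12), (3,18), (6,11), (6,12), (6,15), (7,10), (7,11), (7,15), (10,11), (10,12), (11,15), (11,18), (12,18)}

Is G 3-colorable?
No, G is not 3-colorable

The clique on vertices [0, 7, 11, 15] has size 4 > 3, so it alone needs 4 colors.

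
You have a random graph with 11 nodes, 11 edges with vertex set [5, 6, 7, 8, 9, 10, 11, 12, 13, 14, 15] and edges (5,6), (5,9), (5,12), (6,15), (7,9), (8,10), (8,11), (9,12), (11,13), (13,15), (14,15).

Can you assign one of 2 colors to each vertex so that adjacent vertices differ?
The clique on vertices [5, 9, 12] has size 3 > 2, so it alone needs 3 colors.

No, G is not 2-colorable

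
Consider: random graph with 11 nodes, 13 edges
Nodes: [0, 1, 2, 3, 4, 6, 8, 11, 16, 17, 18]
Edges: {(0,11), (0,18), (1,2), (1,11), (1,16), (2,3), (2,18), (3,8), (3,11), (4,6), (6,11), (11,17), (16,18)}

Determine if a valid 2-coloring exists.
No, G is not 2-colorable

Odd cycle [18, 2, 1, 11, 0] needs 3 colors (χ ≥ 3).
Hence χ(G) ≥ 3 > 2, so no proper 2-coloring exists.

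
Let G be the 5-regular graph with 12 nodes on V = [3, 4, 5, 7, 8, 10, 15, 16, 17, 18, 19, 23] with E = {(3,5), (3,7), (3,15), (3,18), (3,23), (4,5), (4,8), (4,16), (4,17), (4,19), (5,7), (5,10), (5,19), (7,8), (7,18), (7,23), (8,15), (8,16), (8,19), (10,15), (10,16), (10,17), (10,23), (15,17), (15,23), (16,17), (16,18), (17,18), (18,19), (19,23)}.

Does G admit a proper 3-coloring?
Suppose a proper 3-coloring c exists. The clique [3, 5, 7] takes 3 distinct colors; by symmetry let c(3) = 1, c(5) = 2, c(7) = 3.
- Vertex 18: neighbors [3, 7] already have colors [1, 3] ⇒ c(18) = 2.
- Vertex 23: neighbors [3, 7] already have colors [1, 3] ⇒ c(23) = 2.
- Vertex 15: neighbors [3, 23] already have colors [1, 2] ⇒ c(15) = 3.
- Vertex 17: neighbors [18, 15] already have colors [2, 3] ⇒ c(17) = 1.
- Vertex 10: neighbors [17, 5, 15] already have colors [1, 2, 3] — all 3 colors blocked. Contradiction.
The forced assignments end in a contradiction, so G has no proper 3-coloring (χ ≥ 4).

No, G is not 3-colorable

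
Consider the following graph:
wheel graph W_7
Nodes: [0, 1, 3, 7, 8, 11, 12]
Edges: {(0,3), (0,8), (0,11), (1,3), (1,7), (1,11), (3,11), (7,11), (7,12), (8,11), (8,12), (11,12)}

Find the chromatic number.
χ(G) = 3

Clique number ω(G) = 3 (lower bound: χ ≥ ω).
The clique on [0, 8, 11] has size 3, forcing χ ≥ 3, and the coloring below uses 3 colors, so χ(G) = 3.
A valid 3-coloring: color 1: [11]; color 2: [3, 7, 8]; color 3: [0, 1, 12].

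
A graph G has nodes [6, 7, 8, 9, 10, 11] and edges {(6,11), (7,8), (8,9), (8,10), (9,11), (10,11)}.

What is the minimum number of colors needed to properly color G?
χ(G) = 2

Clique number ω(G) = 2 (lower bound: χ ≥ ω).
The graph is bipartite (no odd cycle), so 2 colors suffice: χ(G) = 2.
A valid 2-coloring: color 1: [8, 11]; color 2: [6, 7, 9, 10].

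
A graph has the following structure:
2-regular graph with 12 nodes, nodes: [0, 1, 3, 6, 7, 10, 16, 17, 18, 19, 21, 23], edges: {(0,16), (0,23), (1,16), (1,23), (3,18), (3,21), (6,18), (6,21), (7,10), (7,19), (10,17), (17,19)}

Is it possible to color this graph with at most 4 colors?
A valid 4-coloring: color 1: [3, 6, 7, 16, 17, 23]; color 2: [0, 1, 10, 18, 19, 21].
(χ(G) = 2 ≤ 4.)

Yes, G is 4-colorable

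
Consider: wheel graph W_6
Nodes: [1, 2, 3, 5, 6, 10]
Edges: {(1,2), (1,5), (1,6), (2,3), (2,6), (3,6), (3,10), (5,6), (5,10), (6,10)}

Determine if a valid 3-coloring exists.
Odd cycle [3, 2, 1, 5, 10] needs 3 colors (χ ≥ 3).
Vertex 6 is adjacent to every vertex of [1, 2, 3, 5, 10], which already need 3 colors among themselves, so 6 needs a new color (χ ≥ 4).
Hence χ(G) ≥ 4 > 3, so no proper 3-coloring exists.

No, G is not 3-colorable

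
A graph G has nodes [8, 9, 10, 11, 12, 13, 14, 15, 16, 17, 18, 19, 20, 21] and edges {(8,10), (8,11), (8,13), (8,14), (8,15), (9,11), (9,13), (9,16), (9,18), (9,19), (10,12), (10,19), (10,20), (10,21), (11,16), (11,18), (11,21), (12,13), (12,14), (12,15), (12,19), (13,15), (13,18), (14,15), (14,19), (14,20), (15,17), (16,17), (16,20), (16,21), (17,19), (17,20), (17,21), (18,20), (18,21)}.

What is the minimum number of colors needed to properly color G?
χ(G) = 3

Clique number ω(G) = 3 (lower bound: χ ≥ ω).
The clique on [8, 13, 15] has size 3, forcing χ ≥ 3, and the coloring below uses 3 colors, so χ(G) = 3.
A valid 3-coloring: color 1: [15, 16, 18, 19]; color 2: [10, 11, 13, 14, 17]; color 3: [8, 9, 12, 20, 21].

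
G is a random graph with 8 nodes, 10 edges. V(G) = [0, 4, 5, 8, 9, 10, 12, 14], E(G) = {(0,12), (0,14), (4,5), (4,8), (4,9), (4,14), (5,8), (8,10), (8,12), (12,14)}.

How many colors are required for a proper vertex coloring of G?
χ(G) = 3

Clique number ω(G) = 3 (lower bound: χ ≥ ω).
The clique on [0, 12, 14] has size 3, forcing χ ≥ 3, and the coloring below uses 3 colors, so χ(G) = 3.
A valid 3-coloring: color 1: [8, 9, 14]; color 2: [4, 10, 12]; color 3: [0, 5].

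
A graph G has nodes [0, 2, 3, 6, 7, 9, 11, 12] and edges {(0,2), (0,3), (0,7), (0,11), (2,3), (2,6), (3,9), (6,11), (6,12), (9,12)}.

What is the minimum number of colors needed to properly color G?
χ(G) = 3

Clique number ω(G) = 3 (lower bound: χ ≥ ω).
The clique on [0, 2, 3] has size 3, forcing χ ≥ 3, and the coloring below uses 3 colors, so χ(G) = 3.
A valid 3-coloring: color 1: [0, 6, 9]; color 2: [2, 7, 11, 12]; color 3: [3].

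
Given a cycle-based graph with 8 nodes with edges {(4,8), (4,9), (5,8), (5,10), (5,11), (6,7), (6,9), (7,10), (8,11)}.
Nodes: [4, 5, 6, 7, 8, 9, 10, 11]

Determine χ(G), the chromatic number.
χ(G) = 3

Clique number ω(G) = 3 (lower bound: χ ≥ ω).
The clique on [5, 8, 11] has size 3, forcing χ ≥ 3, and the coloring below uses 3 colors, so χ(G) = 3.
A valid 3-coloring: color 1: [7, 8, 9]; color 2: [4, 5, 6]; color 3: [10, 11].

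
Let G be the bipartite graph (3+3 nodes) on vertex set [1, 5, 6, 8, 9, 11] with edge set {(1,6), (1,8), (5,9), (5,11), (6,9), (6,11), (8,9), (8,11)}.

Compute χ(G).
χ(G) = 2

Clique number ω(G) = 2 (lower bound: χ ≥ ω).
The graph is bipartite (no odd cycle), so 2 colors suffice: χ(G) = 2.
A valid 2-coloring: color 1: [5, 6, 8]; color 2: [1, 9, 11].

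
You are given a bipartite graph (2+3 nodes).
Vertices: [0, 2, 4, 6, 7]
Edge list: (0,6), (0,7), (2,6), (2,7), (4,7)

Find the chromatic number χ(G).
χ(G) = 2

Clique number ω(G) = 2 (lower bound: χ ≥ ω).
The graph is bipartite (no odd cycle), so 2 colors suffice: χ(G) = 2.
A valid 2-coloring: color 1: [6, 7]; color 2: [0, 2, 4].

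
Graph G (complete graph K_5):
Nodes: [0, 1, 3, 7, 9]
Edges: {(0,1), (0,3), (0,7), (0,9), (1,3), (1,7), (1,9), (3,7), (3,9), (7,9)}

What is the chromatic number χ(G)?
χ(G) = 5

Clique number ω(G) = 5 (lower bound: χ ≥ ω).
The clique on [0, 1, 3, 7, 9] has size 5, forcing χ ≥ 5, and the coloring below uses 5 colors, so χ(G) = 5.
A valid 5-coloring: color 1: [0]; color 2: [7]; color 3: [9]; color 4: [3]; color 5: [1].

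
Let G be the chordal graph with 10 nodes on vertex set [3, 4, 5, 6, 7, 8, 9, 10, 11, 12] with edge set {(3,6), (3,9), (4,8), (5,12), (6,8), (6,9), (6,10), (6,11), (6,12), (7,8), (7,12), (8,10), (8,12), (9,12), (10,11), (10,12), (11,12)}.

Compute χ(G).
Clique number ω(G) = 4 (lower bound: χ ≥ ω).
The clique on [6, 8, 10, 12] has size 4, forcing χ ≥ 4, and the coloring below uses 4 colors, so χ(G) = 4.
A valid 4-coloring: color 1: [3, 4, 12]; color 2: [5, 6, 7]; color 3: [8, 9, 11]; color 4: [10].

χ(G) = 4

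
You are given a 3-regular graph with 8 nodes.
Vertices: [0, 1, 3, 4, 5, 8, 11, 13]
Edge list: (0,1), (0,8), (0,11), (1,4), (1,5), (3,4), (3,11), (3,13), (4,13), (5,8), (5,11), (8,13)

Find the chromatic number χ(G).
Clique number ω(G) = 3 (lower bound: χ ≥ ω).
The clique on [3, 4, 13] has size 3, forcing χ ≥ 3, and the coloring below uses 3 colors, so χ(G) = 3.
A valid 3-coloring: color 1: [0, 4, 5]; color 2: [1, 11, 13]; color 3: [3, 8].

χ(G) = 3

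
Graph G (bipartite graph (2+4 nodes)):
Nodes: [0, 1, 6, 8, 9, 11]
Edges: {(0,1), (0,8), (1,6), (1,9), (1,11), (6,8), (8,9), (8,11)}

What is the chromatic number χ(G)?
Clique number ω(G) = 2 (lower bound: χ ≥ ω).
The graph is bipartite (no odd cycle), so 2 colors suffice: χ(G) = 2.
A valid 2-coloring: color 1: [1, 8]; color 2: [0, 6, 9, 11].

χ(G) = 2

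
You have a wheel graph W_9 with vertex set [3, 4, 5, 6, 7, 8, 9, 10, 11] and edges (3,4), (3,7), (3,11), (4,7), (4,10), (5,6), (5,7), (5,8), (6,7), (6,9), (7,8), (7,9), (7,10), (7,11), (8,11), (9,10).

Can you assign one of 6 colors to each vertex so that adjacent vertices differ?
A valid 6-coloring: color 1: [7]; color 2: [4, 5, 9, 11]; color 3: [3, 6, 8, 10].
(χ(G) = 3 ≤ 6.)

Yes, G is 6-colorable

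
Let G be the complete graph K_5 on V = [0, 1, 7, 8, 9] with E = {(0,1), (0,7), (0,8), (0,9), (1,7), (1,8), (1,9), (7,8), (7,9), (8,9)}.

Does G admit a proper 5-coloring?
Yes, G is 5-colorable

A valid 5-coloring: color 1: [8]; color 2: [0]; color 3: [7]; color 4: [1]; color 5: [9].
(χ(G) = 5 ≤ 5.)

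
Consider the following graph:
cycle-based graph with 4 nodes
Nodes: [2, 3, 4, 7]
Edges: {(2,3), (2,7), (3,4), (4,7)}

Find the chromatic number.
Clique number ω(G) = 2 (lower bound: χ ≥ ω).
The graph is bipartite (no odd cycle), so 2 colors suffice: χ(G) = 2.
A valid 2-coloring: color 1: [3, 7]; color 2: [2, 4].

χ(G) = 2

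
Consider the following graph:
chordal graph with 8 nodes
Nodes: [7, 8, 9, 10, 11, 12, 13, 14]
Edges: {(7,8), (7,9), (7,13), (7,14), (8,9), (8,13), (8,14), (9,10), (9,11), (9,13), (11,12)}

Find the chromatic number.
Clique number ω(G) = 4 (lower bound: χ ≥ ω).
The clique on [7, 8, 9, 13] has size 4, forcing χ ≥ 4, and the coloring below uses 4 colors, so χ(G) = 4.
A valid 4-coloring: color 1: [9, 12, 14]; color 2: [8, 10, 11]; color 3: [7]; color 4: [13].

χ(G) = 4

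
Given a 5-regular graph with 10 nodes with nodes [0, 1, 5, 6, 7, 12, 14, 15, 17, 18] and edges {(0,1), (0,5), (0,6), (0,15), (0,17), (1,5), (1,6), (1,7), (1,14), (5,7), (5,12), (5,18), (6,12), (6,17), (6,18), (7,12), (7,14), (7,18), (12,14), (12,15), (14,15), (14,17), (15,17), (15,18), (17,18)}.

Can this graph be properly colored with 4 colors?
A valid 4-coloring: color 1: [5, 6, 15]; color 2: [0, 14, 18]; color 3: [1, 12, 17]; color 4: [7].
(χ(G) = 4 ≤ 4.)

Yes, G is 4-colorable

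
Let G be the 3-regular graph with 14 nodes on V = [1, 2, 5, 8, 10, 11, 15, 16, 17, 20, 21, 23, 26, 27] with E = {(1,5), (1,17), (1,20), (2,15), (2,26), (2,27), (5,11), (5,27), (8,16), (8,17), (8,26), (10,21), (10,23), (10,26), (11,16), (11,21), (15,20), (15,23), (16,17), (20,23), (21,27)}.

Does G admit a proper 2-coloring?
The clique on vertices [8, 16, 17] has size 3 > 2, so it alone needs 3 colors.

No, G is not 2-colorable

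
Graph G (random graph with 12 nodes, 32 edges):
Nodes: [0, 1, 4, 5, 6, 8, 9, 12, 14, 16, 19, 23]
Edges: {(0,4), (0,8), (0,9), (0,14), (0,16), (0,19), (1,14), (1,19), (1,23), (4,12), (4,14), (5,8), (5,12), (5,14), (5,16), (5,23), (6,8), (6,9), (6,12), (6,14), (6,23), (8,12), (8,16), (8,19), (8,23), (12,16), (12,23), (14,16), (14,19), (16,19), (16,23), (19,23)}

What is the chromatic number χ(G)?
χ(G) = 5

Clique number ω(G) = 5 (lower bound: χ ≥ ω).
The clique on [5, 8, 12, 16, 23] has size 5, forcing χ ≥ 5, and the coloring below uses 5 colors, so χ(G) = 5.
A valid 5-coloring: color 1: [8, 9, 14]; color 2: [1, 4, 6, 16]; color 3: [0, 23]; color 4: [12, 19]; color 5: [5].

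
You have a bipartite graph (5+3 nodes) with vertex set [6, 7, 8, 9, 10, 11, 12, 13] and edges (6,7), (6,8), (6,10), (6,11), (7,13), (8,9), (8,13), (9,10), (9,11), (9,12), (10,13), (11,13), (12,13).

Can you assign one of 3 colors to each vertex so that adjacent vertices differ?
Yes, G is 3-colorable

A valid 3-coloring: color 1: [6, 9, 13]; color 2: [7, 8, 10, 11, 12].
(χ(G) = 2 ≤ 3.)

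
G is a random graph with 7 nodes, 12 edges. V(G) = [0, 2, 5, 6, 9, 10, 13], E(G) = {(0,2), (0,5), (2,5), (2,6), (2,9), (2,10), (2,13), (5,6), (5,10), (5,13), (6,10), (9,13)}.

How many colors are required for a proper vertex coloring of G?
χ(G) = 4

Clique number ω(G) = 4 (lower bound: χ ≥ ω).
The clique on [2, 5, 6, 10] has size 4, forcing χ ≥ 4, and the coloring below uses 4 colors, so χ(G) = 4.
A valid 4-coloring: color 1: [2]; color 2: [5, 9]; color 3: [0, 6, 13]; color 4: [10].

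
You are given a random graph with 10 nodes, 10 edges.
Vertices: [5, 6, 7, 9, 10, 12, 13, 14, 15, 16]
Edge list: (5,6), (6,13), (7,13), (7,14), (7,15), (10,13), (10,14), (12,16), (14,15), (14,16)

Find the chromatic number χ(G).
Clique number ω(G) = 3 (lower bound: χ ≥ ω).
The clique on [7, 14, 15] has size 3, forcing χ ≥ 3, and the coloring below uses 3 colors, so χ(G) = 3.
A valid 3-coloring: color 1: [5, 9, 12, 13, 14]; color 2: [6, 7, 10, 16]; color 3: [15].

χ(G) = 3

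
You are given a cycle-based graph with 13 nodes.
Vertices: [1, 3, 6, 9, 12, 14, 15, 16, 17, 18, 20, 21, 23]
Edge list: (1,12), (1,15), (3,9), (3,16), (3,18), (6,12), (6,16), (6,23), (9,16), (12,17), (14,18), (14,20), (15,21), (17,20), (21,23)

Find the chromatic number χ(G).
χ(G) = 3

Clique number ω(G) = 3 (lower bound: χ ≥ ω).
The clique on [3, 9, 16] has size 3, forcing χ ≥ 3, and the coloring below uses 3 colors, so χ(G) = 3.
A valid 3-coloring: color 1: [12, 15, 16, 18, 20, 23]; color 2: [1, 3, 6, 14, 17, 21]; color 3: [9].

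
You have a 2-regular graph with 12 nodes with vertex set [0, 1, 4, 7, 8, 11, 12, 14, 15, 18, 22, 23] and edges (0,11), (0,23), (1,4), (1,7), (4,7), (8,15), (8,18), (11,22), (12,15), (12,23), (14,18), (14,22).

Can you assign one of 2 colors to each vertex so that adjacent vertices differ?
The clique on vertices [1, 4, 7] has size 3 > 2, so it alone needs 3 colors.

No, G is not 2-colorable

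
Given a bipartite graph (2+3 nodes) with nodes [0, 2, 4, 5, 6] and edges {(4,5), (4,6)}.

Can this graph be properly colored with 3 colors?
Yes, G is 3-colorable

A valid 3-coloring: color 1: [0, 2, 4]; color 2: [5, 6].
(χ(G) = 2 ≤ 3.)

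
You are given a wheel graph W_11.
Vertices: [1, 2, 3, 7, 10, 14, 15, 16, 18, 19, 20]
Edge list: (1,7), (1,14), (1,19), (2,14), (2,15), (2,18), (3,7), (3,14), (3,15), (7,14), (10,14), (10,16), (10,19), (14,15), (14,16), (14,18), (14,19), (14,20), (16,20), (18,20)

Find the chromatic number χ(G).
Clique number ω(G) = 3 (lower bound: χ ≥ ω).
The clique on [1, 14, 19] has size 3, forcing χ ≥ 3, and the coloring below uses 3 colors, so χ(G) = 3.
A valid 3-coloring: color 1: [14]; color 2: [1, 2, 3, 10, 20]; color 3: [7, 15, 16, 18, 19].

χ(G) = 3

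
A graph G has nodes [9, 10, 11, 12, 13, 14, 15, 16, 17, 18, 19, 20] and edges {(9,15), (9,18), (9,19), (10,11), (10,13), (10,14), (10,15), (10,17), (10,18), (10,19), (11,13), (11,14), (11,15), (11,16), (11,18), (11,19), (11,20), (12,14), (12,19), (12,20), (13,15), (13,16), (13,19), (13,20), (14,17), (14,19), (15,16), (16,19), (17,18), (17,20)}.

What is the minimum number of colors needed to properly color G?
Clique number ω(G) = 4 (lower bound: χ ≥ ω).
The clique on [11, 13, 16, 19] has size 4, forcing χ ≥ 4, and the coloring below uses 4 colors, so χ(G) = 4.
A valid 4-coloring: color 1: [9, 11, 12, 17]; color 2: [10, 16, 20]; color 3: [15, 18, 19]; color 4: [13, 14].

χ(G) = 4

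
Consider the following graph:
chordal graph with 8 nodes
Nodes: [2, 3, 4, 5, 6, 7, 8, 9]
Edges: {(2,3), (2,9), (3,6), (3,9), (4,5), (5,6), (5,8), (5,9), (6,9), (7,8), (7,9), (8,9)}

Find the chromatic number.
χ(G) = 3

Clique number ω(G) = 3 (lower bound: χ ≥ ω).
The clique on [5, 8, 9] has size 3, forcing χ ≥ 3, and the coloring below uses 3 colors, so χ(G) = 3.
A valid 3-coloring: color 1: [4, 9]; color 2: [3, 5, 7]; color 3: [2, 6, 8].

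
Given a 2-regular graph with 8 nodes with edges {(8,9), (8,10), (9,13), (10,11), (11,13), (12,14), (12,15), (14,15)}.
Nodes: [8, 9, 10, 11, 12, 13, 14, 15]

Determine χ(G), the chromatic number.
χ(G) = 3

Clique number ω(G) = 3 (lower bound: χ ≥ ω).
The clique on [12, 14, 15] has size 3, forcing χ ≥ 3, and the coloring below uses 3 colors, so χ(G) = 3.
A valid 3-coloring: color 1: [8, 12, 13]; color 2: [9, 10, 15]; color 3: [11, 14].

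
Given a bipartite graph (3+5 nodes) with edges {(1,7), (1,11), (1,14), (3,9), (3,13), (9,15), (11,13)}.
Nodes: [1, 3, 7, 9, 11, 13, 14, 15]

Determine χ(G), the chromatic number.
χ(G) = 2

Clique number ω(G) = 2 (lower bound: χ ≥ ω).
The graph is bipartite (no odd cycle), so 2 colors suffice: χ(G) = 2.
A valid 2-coloring: color 1: [1, 9, 13]; color 2: [3, 7, 11, 14, 15].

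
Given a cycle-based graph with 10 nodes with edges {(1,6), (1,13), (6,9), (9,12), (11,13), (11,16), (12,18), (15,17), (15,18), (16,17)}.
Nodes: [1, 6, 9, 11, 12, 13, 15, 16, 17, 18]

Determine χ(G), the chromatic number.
Clique number ω(G) = 2 (lower bound: χ ≥ ω).
The graph is bipartite (no odd cycle), so 2 colors suffice: χ(G) = 2.
A valid 2-coloring: color 1: [1, 9, 11, 17, 18]; color 2: [6, 12, 13, 15, 16].

χ(G) = 2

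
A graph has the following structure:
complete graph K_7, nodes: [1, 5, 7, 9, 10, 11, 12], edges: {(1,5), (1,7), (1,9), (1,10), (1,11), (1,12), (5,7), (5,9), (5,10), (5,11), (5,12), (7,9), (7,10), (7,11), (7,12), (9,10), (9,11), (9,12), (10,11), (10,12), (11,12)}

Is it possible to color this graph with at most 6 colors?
No, G is not 6-colorable

The clique on vertices [1, 5, 7, 9, 10, 11, 12] has size 7 > 6, so it alone needs 7 colors.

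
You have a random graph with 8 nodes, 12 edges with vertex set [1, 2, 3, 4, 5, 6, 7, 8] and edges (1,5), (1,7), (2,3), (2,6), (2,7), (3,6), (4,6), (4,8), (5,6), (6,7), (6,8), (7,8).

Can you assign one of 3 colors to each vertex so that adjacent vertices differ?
Yes, G is 3-colorable

A valid 3-coloring: color 1: [1, 6]; color 2: [3, 4, 5, 7]; color 3: [2, 8].
(χ(G) = 3 ≤ 3.)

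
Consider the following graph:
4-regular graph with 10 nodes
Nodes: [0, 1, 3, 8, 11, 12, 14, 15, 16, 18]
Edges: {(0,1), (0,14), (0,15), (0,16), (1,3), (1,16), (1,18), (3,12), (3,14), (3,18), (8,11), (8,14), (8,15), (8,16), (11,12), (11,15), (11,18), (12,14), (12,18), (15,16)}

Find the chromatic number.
Clique number ω(G) = 3 (lower bound: χ ≥ ω).
Suppose a proper 3-coloring c exists. The clique [0, 1, 16] takes 3 distinct colors; by symmetry let c(0) = 1, c(1) = 2, c(16) = 3.
- Vertex 15: neighbors [0, 16] already have colors [1, 3] ⇒ c(15) = 2.
- Vertex 8: neighbors [15, 16] already have colors [2, 3] ⇒ c(8) = 1.
- Vertex 11: neighbors [8, 15] already have colors [1, 2] ⇒ c(11) = 3.
- Vertex 18: neighbors [1, 11] already have colors [2, 3] ⇒ c(18) = 1.
- Vertex 3: neighbors [18, 1] already have colors [1, 2] ⇒ c(3) = 3.
- Vertex 12: neighbors [18, 3] already have colors [1, 3] ⇒ c(12) = 2.
- Vertex 14: neighbors [0, 12, 3] already have colors [1, 2, 3] — all 3 colors blocked. Contradiction.
The forced assignments end in a contradiction, so G has no proper 3-coloring (χ ≥ 4).
The coloring below uses 4 colors, so χ(G) = 4.
A valid 4-coloring: color 1: [14, 16, 18]; color 2: [0, 3, 11]; color 3: [1, 8, 12]; color 4: [15].

χ(G) = 4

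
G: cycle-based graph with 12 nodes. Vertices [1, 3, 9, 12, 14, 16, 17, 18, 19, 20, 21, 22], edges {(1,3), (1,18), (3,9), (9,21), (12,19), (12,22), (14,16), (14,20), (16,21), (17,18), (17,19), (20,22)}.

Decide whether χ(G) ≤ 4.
Yes, G is 4-colorable

A valid 4-coloring: color 1: [1, 9, 12, 16, 17, 20]; color 2: [3, 14, 18, 19, 21, 22].
(χ(G) = 2 ≤ 4.)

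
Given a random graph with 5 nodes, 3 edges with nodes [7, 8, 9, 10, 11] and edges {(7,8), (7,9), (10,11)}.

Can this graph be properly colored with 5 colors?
A valid 5-coloring: color 1: [7, 10]; color 2: [8, 9, 11].
(χ(G) = 2 ≤ 5.)

Yes, G is 5-colorable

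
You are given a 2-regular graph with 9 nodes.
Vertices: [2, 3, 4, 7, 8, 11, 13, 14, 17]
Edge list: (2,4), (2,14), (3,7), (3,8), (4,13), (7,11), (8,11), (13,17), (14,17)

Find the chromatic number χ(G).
Clique number ω(G) = 2 (lower bound: χ ≥ ω).
Odd cycle [14, 17, 13, 4, 2] needs 3 colors (χ ≥ 3).
The coloring below uses 3 colors, so χ(G) = 3.
A valid 3-coloring: color 1: [3, 4, 11, 14]; color 2: [2, 7, 8, 17]; color 3: [13].

χ(G) = 3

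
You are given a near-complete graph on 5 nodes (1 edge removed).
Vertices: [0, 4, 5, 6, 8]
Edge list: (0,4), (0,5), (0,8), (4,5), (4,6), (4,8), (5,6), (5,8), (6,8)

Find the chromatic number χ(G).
Clique number ω(G) = 4 (lower bound: χ ≥ ω).
The clique on [0, 4, 5, 8] has size 4, forcing χ ≥ 4, and the coloring below uses 4 colors, so χ(G) = 4.
A valid 4-coloring: color 1: [4]; color 2: [8]; color 3: [5]; color 4: [0, 6].

χ(G) = 4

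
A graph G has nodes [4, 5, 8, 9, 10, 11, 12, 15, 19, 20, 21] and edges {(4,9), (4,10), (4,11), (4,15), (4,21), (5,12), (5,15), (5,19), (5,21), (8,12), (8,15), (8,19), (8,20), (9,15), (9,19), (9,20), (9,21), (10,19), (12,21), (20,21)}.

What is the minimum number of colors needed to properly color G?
Clique number ω(G) = 3 (lower bound: χ ≥ ω).
The clique on [4, 9, 21] has size 3, forcing χ ≥ 3, and the coloring below uses 3 colors, so χ(G) = 3.
A valid 3-coloring: color 1: [5, 8, 9, 10, 11]; color 2: [4, 12, 19, 20]; color 3: [15, 21].

χ(G) = 3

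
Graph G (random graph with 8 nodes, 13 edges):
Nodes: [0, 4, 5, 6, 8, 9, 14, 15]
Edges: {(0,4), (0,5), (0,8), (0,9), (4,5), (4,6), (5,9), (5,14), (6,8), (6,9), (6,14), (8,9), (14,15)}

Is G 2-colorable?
The clique on vertices [0, 8, 9] has size 3 > 2, so it alone needs 3 colors.

No, G is not 2-colorable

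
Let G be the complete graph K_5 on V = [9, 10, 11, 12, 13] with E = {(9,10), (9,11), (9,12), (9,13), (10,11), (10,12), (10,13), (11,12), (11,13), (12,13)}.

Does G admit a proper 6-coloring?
A valid 6-coloring: color 1: [11]; color 2: [9]; color 3: [12]; color 4: [13]; color 5: [10].
(χ(G) = 5 ≤ 6.)

Yes, G is 6-colorable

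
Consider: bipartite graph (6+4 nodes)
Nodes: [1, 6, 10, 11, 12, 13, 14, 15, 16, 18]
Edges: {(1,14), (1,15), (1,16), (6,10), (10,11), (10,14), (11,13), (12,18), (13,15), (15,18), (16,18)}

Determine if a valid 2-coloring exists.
Yes, G is 2-colorable

A valid 2-coloring: color 1: [6, 11, 12, 14, 15, 16]; color 2: [1, 10, 13, 18].
(χ(G) = 2 ≤ 2.)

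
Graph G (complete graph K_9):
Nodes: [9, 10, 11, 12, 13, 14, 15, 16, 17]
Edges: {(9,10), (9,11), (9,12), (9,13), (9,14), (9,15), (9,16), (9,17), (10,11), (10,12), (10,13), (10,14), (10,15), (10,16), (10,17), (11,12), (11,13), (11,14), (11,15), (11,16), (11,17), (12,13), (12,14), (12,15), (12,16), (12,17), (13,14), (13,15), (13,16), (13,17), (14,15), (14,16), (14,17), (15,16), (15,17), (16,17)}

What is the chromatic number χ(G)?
Clique number ω(G) = 9 (lower bound: χ ≥ ω).
The clique on [9, 10, 11, 12, 13, 14, 15, 16, 17] has size 9, forcing χ ≥ 9, and the coloring below uses 9 colors, so χ(G) = 9.
A valid 9-coloring: color 1: [15]; color 2: [11]; color 3: [17]; color 4: [16]; color 5: [12]; color 6: [14]; color 7: [10]; color 8: [9]; color 9: [13].

χ(G) = 9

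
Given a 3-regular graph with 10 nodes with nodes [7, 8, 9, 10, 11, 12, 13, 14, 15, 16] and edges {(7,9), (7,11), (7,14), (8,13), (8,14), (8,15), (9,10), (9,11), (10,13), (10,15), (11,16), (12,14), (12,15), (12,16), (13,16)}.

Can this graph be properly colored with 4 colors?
A valid 4-coloring: color 1: [7, 12, 13]; color 2: [9, 14, 15, 16]; color 3: [8, 10, 11].
(χ(G) = 3 ≤ 4.)

Yes, G is 4-colorable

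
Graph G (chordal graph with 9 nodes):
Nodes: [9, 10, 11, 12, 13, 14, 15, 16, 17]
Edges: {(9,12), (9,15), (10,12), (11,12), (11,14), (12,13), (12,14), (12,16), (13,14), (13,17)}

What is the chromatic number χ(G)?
Clique number ω(G) = 3 (lower bound: χ ≥ ω).
The clique on [11, 12, 14] has size 3, forcing χ ≥ 3, and the coloring below uses 3 colors, so χ(G) = 3.
A valid 3-coloring: color 1: [12, 15, 17]; color 2: [9, 10, 14, 16]; color 3: [11, 13].

χ(G) = 3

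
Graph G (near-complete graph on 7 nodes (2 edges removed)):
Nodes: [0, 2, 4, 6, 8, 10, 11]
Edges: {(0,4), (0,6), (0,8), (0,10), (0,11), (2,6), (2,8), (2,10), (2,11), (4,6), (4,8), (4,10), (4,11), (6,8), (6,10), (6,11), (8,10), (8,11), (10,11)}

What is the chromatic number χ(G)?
Clique number ω(G) = 6 (lower bound: χ ≥ ω).
The clique on [0, 4, 6, 8, 10, 11] has size 6, forcing χ ≥ 6, and the coloring below uses 6 colors, so χ(G) = 6.
A valid 6-coloring: color 1: [10]; color 2: [8]; color 3: [11]; color 4: [6]; color 5: [2, 4]; color 6: [0].

χ(G) = 6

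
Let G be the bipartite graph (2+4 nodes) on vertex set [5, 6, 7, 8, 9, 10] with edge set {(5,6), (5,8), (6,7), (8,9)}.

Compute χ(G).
Clique number ω(G) = 2 (lower bound: χ ≥ ω).
The graph is bipartite (no odd cycle), so 2 colors suffice: χ(G) = 2.
A valid 2-coloring: color 1: [6, 8, 10]; color 2: [5, 7, 9].

χ(G) = 2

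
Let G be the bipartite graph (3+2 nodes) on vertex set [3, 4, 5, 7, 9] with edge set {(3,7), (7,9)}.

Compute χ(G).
χ(G) = 2

Clique number ω(G) = 2 (lower bound: χ ≥ ω).
The graph is bipartite (no odd cycle), so 2 colors suffice: χ(G) = 2.
A valid 2-coloring: color 1: [4, 5, 7]; color 2: [3, 9].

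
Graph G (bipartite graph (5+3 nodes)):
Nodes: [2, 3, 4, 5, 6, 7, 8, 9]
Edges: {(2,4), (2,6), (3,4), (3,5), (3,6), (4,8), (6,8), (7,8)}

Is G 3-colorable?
A valid 3-coloring: color 1: [4, 5, 6, 7, 9]; color 2: [2, 3, 8].
(χ(G) = 2 ≤ 3.)

Yes, G is 3-colorable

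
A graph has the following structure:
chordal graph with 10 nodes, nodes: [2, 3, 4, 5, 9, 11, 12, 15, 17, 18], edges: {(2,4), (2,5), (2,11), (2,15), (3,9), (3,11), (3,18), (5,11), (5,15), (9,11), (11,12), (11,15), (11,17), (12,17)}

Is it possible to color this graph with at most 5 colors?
A valid 5-coloring: color 1: [4, 11, 18]; color 2: [2, 3, 17]; color 3: [9, 12, 15]; color 4: [5].
(χ(G) = 4 ≤ 5.)

Yes, G is 5-colorable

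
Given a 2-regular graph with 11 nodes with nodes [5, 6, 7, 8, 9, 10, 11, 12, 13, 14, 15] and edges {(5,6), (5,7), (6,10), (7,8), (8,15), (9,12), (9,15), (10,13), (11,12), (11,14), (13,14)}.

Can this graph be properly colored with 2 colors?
No, G is not 2-colorable

Odd cycle [6, 10, 13, 14, 11, 12, 9, 15, 8, 7, 5] needs 3 colors (χ ≥ 3).
Hence χ(G) ≥ 3 > 2, so no proper 2-coloring exists.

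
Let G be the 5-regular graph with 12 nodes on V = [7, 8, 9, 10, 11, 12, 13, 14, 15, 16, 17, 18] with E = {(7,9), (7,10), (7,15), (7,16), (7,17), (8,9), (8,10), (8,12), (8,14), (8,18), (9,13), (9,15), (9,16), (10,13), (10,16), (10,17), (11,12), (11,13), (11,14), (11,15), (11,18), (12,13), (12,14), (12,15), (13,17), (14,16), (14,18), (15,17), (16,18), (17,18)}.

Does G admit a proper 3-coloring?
No, G is not 3-colorable

Odd cycle [17, 10, 16, 9, 15] needs 3 colors (χ ≥ 3).
Vertex 7 is adjacent to every vertex of [9, 10, 15, 16, 17], which already need 3 colors among themselves, so 7 needs a new color (χ ≥ 4).
Hence χ(G) ≥ 4 > 3, so no proper 3-coloring exists.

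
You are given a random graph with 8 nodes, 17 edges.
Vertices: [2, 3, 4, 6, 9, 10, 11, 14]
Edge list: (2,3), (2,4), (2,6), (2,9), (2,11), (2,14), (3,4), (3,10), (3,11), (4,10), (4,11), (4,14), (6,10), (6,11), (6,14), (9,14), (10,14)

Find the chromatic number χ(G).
Clique number ω(G) = 4 (lower bound: χ ≥ ω).
The clique on [2, 3, 4, 11] has size 4, forcing χ ≥ 4, and the coloring below uses 4 colors, so χ(G) = 4.
A valid 4-coloring: color 1: [2, 10]; color 2: [4, 6, 9]; color 3: [11, 14]; color 4: [3].

χ(G) = 4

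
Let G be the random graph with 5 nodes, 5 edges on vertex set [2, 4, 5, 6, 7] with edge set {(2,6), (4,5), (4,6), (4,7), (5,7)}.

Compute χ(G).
Clique number ω(G) = 3 (lower bound: χ ≥ ω).
The clique on [4, 5, 7] has size 3, forcing χ ≥ 3, and the coloring below uses 3 colors, so χ(G) = 3.
A valid 3-coloring: color 1: [2, 4]; color 2: [6, 7]; color 3: [5].

χ(G) = 3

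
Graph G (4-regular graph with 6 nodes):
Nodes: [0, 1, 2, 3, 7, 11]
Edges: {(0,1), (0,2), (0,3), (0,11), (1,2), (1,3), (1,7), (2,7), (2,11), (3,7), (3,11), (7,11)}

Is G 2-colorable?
The clique on vertices [0, 1, 2] has size 3 > 2, so it alone needs 3 colors.

No, G is not 2-colorable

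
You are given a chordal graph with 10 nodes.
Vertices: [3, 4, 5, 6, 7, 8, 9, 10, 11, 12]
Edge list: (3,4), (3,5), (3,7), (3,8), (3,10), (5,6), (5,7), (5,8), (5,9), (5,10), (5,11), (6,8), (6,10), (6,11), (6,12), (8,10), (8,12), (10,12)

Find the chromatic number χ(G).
χ(G) = 4

Clique number ω(G) = 4 (lower bound: χ ≥ ω).
The clique on [6, 8, 10, 12] has size 4, forcing χ ≥ 4, and the coloring below uses 4 colors, so χ(G) = 4.
A valid 4-coloring: color 1: [4, 5, 12]; color 2: [3, 6, 9]; color 3: [7, 10, 11]; color 4: [8].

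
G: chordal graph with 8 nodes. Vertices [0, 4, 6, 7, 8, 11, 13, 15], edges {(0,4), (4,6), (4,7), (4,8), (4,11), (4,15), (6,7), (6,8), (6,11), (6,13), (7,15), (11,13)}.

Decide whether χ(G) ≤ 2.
No, G is not 2-colorable

The clique on vertices [4, 6, 8] has size 3 > 2, so it alone needs 3 colors.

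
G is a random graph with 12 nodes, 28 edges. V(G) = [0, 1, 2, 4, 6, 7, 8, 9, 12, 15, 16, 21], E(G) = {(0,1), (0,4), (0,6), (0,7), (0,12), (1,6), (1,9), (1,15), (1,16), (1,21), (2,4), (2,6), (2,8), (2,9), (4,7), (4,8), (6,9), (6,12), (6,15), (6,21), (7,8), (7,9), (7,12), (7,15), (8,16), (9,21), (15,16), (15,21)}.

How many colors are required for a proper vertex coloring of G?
χ(G) = 4

Clique number ω(G) = 4 (lower bound: χ ≥ ω).
The clique on [1, 6, 9, 21] has size 4, forcing χ ≥ 4, and the coloring below uses 4 colors, so χ(G) = 4.
A valid 4-coloring: color 1: [4, 6, 16]; color 2: [1, 2, 7]; color 3: [0, 8, 9, 15]; color 4: [12, 21].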